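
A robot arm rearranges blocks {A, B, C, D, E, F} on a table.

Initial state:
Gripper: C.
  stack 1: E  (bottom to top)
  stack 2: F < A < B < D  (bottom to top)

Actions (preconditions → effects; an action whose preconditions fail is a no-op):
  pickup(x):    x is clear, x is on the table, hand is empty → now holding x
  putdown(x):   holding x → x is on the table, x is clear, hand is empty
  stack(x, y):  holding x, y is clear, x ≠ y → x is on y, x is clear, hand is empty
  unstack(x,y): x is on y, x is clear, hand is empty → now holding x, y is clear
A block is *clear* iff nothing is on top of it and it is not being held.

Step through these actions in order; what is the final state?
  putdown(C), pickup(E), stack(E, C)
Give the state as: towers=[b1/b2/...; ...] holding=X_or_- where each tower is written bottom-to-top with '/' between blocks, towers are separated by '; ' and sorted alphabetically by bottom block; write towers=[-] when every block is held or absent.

towers=[C/E; F/A/B/D] holding=-

step 1 (putdown(C)): towers=[C; E; F/A/B/D] holding=-
step 2 (pickup(E)): towers=[C; F/A/B/D] holding=E
step 3 (stack(E, C)): towers=[C/E; F/A/B/D] holding=-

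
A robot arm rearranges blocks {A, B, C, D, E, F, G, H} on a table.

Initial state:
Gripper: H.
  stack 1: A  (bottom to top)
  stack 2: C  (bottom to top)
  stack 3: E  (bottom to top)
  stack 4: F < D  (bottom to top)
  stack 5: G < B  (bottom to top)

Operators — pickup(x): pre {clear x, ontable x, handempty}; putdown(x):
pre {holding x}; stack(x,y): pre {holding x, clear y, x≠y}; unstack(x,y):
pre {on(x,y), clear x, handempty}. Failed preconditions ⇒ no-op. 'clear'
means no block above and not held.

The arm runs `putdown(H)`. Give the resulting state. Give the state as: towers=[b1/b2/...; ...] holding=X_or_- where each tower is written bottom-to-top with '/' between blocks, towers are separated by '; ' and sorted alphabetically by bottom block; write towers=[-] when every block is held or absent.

towers=[A; C; E; F/D; G/B; H] holding=-

before: towers=[A; C; E; F/D; G/B] holding=H
pre[putdown(H)]: holding(H) yes
all met → apply putdown(H)
after:  towers=[A; C; E; F/D; G/B; H] holding=-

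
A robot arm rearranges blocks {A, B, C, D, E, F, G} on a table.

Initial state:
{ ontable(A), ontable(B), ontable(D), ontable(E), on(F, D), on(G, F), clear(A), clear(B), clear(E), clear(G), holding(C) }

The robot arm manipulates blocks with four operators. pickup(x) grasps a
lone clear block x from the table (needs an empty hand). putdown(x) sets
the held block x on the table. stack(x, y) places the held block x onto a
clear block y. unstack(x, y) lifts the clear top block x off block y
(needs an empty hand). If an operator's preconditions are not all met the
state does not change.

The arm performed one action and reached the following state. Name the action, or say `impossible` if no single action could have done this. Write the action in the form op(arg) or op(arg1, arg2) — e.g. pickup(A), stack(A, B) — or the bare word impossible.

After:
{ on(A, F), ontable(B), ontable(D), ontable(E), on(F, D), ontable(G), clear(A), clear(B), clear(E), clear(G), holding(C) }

target: towers=[B; D/F/A; E; G] holding=C
        putdown(C) → towers=[A; B; C; D/F/G; E] holding=-
       stack(C, B) → towers=[A; B/C; D/F/G; E] holding=-
       stack(C, G) → towers=[A; B; D/F/G/C; E] holding=-
       stack(C, A) → towers=[A/C; B; D/F/G; E] holding=-
       stack(C, E) → towers=[A; B; D/F/G; E/C] holding=-
none of the 5 applicable actions match → impossible

impossible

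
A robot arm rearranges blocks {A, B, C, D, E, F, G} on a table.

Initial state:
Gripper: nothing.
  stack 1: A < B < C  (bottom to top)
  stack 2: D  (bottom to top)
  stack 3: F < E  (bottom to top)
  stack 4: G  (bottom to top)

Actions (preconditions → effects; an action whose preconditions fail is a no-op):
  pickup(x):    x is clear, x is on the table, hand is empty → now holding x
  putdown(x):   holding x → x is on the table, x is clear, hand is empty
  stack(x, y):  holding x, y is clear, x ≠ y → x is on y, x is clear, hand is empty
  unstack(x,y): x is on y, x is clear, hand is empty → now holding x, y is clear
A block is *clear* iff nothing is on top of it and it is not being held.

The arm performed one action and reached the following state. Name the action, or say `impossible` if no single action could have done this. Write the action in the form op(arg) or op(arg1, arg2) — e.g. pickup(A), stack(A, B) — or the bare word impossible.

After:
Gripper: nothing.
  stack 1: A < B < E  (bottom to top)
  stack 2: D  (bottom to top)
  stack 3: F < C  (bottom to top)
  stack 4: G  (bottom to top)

impossible

target: towers=[A/B/E; D; F/C; G] holding=-
         pickup(G) → towers=[A/B/C; D; F/E] holding=G
         pickup(D) → towers=[A/B/C; F/E; G] holding=D
     unstack(E, F) → towers=[A/B/C; D; F; G] holding=E
     unstack(C, B) → towers=[A/B; D; F/E; G] holding=C
none of the 4 applicable actions match → impossible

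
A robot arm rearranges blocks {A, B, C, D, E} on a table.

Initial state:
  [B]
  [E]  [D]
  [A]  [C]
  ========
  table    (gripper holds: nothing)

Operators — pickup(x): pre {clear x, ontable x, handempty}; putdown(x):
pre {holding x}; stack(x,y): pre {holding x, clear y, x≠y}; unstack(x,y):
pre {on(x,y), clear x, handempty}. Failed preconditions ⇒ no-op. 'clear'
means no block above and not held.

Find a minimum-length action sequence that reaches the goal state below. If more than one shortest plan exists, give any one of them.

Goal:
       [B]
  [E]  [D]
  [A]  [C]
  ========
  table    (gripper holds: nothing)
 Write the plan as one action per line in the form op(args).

step 1 (unstack(B, E)): towers=[A/E; C/D] holding=B
step 2 (stack(B, D)): towers=[A/E; C/D/B] holding=-
goal check: towers=[A/E; C/D/B] holding=- — reached (length 2, optimal by BFS)

unstack(B, E)
stack(B, D)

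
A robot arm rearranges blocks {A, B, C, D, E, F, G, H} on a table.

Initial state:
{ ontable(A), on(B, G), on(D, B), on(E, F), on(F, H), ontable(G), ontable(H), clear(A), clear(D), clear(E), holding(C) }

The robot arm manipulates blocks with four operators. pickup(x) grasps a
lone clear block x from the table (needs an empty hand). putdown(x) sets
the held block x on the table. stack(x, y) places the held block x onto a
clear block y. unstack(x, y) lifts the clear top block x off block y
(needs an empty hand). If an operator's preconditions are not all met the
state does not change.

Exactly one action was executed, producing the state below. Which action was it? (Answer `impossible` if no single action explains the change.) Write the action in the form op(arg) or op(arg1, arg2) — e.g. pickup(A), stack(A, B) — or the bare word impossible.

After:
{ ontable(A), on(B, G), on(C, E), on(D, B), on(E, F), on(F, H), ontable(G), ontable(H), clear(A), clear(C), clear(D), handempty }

stack(C, E)

target: towers=[A; G/B/D; H/F/E/C] holding=-
        putdown(C) → towers=[A; C; G/B/D; H/F/E] holding=-
       stack(C, A) → towers=[A/C; G/B/D; H/F/E] holding=-
       stack(C, E) → towers=[A; G/B/D; H/F/E/C] holding=-  ← match
       stack(C, D) → towers=[A; G/B/D/C; H/F/E] holding=-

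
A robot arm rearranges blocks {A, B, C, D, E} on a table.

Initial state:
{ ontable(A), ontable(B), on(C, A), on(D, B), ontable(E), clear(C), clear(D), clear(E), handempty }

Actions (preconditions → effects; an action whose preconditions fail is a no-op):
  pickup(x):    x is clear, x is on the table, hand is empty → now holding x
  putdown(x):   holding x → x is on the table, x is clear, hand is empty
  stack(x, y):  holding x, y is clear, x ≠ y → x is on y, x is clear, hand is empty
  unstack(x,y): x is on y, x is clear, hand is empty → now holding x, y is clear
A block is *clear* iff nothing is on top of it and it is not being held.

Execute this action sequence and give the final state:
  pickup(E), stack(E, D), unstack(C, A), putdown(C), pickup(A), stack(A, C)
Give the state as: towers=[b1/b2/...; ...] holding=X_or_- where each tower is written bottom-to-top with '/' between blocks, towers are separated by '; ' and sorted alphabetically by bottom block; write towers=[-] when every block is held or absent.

step 1 (pickup(E)): towers=[A/C; B/D] holding=E
step 2 (stack(E, D)): towers=[A/C; B/D/E] holding=-
step 3 (unstack(C, A)): towers=[A; B/D/E] holding=C
step 4 (putdown(C)): towers=[A; B/D/E; C] holding=-
step 5 (pickup(A)): towers=[B/D/E; C] holding=A
step 6 (stack(A, C)): towers=[B/D/E; C/A] holding=-

towers=[B/D/E; C/A] holding=-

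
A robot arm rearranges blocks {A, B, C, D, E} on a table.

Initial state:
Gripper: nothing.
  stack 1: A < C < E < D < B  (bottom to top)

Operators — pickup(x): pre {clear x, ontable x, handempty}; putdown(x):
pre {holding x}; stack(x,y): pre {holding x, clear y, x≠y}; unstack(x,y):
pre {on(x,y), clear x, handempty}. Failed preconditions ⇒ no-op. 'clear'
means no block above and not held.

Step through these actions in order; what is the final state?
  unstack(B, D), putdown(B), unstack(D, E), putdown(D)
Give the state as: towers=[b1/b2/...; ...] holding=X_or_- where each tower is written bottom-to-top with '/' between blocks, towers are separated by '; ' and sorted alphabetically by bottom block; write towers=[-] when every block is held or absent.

step 1 (unstack(B, D)): towers=[A/C/E/D] holding=B
step 2 (putdown(B)): towers=[A/C/E/D; B] holding=-
step 3 (unstack(D, E)): towers=[A/C/E; B] holding=D
step 4 (putdown(D)): towers=[A/C/E; B; D] holding=-

towers=[A/C/E; B; D] holding=-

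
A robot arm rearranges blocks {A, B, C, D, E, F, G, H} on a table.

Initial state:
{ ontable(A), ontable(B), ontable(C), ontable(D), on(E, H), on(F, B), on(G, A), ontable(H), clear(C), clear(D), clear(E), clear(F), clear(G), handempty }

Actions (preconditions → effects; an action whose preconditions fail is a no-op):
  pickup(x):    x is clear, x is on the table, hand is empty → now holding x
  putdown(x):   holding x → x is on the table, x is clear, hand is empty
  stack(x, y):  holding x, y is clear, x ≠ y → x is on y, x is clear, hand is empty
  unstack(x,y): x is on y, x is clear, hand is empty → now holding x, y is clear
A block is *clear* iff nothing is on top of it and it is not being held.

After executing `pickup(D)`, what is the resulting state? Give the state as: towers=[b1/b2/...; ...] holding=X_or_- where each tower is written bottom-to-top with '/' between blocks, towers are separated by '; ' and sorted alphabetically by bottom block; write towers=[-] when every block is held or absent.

before: towers=[A/G; B/F; C; D; H/E] holding=-
pre[pickup(D)]: clear(D) ok, ontable(D) ok, handempty ok
all met → apply pickup(D)
after:  towers=[A/G; B/F; C; H/E] holding=D

towers=[A/G; B/F; C; H/E] holding=D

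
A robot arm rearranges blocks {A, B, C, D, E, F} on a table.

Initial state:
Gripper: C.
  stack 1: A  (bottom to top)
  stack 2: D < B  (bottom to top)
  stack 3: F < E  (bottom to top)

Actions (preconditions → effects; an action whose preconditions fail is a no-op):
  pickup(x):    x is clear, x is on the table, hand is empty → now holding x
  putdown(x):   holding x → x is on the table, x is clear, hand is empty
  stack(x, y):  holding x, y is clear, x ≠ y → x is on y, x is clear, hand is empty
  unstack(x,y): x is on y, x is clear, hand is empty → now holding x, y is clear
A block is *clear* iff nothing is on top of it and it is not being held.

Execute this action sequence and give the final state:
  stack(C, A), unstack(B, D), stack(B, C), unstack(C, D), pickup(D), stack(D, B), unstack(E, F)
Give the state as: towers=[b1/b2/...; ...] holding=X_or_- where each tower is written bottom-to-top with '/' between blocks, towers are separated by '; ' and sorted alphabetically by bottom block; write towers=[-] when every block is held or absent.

towers=[A/C/B/D; F] holding=E

step 1 (stack(C, A)): towers=[A/C; D/B; F/E] holding=-
step 2 (unstack(B, D)): towers=[A/C; D; F/E] holding=B
step 3 (stack(B, C)): towers=[A/C/B; D; F/E] holding=-
step 4 (unstack(C, D)) [no-op]: towers=[A/C/B; D; F/E] holding=-
step 5 (pickup(D)): towers=[A/C/B; F/E] holding=D
step 6 (stack(D, B)): towers=[A/C/B/D; F/E] holding=-
step 7 (unstack(E, F)): towers=[A/C/B/D; F] holding=E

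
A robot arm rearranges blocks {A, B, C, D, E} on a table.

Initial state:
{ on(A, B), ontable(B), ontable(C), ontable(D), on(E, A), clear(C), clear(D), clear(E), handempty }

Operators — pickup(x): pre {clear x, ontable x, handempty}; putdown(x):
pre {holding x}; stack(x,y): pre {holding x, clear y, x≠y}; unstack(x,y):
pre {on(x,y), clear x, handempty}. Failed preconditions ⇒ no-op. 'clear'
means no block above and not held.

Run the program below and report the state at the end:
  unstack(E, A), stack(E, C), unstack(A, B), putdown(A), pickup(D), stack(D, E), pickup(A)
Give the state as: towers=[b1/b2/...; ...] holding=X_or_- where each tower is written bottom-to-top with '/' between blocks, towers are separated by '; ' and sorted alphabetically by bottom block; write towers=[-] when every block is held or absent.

towers=[B; C/E/D] holding=A

step 1 (unstack(E, A)): towers=[B/A; C; D] holding=E
step 2 (stack(E, C)): towers=[B/A; C/E; D] holding=-
step 3 (unstack(A, B)): towers=[B; C/E; D] holding=A
step 4 (putdown(A)): towers=[A; B; C/E; D] holding=-
step 5 (pickup(D)): towers=[A; B; C/E] holding=D
step 6 (stack(D, E)): towers=[A; B; C/E/D] holding=-
step 7 (pickup(A)): towers=[B; C/E/D] holding=A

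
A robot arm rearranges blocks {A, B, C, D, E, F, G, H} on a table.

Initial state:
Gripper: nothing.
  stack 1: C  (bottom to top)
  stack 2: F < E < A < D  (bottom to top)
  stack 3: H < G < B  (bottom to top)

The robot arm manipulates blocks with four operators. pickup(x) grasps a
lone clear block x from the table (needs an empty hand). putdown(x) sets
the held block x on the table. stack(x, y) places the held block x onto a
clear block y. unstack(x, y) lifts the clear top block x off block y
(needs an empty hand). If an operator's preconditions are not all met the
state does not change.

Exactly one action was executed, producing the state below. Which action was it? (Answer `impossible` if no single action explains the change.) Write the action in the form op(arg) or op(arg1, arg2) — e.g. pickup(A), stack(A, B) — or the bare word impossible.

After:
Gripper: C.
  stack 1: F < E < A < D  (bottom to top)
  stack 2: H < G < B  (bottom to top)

pickup(C)

target: towers=[F/E/A/D; H/G/B] holding=C
     unstack(B, G) → towers=[C; F/E/A/D; H/G] holding=B
     unstack(D, A) → towers=[C; F/E/A; H/G/B] holding=D
         pickup(C) → towers=[F/E/A/D; H/G/B] holding=C  ← match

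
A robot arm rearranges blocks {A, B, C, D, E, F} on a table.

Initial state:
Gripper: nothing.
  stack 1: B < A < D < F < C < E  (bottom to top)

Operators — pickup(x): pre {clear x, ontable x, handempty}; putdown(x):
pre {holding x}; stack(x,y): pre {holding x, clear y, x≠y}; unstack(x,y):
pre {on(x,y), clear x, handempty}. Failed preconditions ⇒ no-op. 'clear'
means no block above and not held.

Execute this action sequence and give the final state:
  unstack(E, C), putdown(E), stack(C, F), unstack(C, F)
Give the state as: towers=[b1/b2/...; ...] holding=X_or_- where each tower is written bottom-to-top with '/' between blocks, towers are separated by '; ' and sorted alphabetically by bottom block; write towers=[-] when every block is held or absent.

step 1 (unstack(E, C)): towers=[B/A/D/F/C] holding=E
step 2 (putdown(E)): towers=[B/A/D/F/C; E] holding=-
step 3 (stack(C, F)) [no-op]: towers=[B/A/D/F/C; E] holding=-
step 4 (unstack(C, F)): towers=[B/A/D/F; E] holding=C

towers=[B/A/D/F; E] holding=C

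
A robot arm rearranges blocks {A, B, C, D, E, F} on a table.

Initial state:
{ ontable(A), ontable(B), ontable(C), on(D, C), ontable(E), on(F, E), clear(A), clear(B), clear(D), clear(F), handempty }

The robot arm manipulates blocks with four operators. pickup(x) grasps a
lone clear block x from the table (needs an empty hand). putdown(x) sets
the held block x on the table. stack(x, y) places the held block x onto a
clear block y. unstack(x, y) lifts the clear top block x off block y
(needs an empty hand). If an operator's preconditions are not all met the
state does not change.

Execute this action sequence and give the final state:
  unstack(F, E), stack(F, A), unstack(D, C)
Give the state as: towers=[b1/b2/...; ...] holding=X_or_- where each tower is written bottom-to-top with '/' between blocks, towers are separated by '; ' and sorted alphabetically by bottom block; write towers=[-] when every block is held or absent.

step 1 (unstack(F, E)): towers=[A; B; C/D; E] holding=F
step 2 (stack(F, A)): towers=[A/F; B; C/D; E] holding=-
step 3 (unstack(D, C)): towers=[A/F; B; C; E] holding=D

towers=[A/F; B; C; E] holding=D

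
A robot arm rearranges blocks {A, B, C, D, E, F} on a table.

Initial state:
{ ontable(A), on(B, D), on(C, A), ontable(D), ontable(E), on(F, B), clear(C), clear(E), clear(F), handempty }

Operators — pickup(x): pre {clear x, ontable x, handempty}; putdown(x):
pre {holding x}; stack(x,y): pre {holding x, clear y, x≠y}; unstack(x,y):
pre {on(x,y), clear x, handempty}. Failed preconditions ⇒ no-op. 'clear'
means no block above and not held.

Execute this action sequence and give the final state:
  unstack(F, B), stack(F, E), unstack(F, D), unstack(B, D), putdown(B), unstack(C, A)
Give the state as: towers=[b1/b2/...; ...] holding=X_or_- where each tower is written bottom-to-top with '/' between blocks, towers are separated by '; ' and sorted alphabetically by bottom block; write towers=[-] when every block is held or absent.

towers=[A; B; D; E/F] holding=C

step 1 (unstack(F, B)): towers=[A/C; D/B; E] holding=F
step 2 (stack(F, E)): towers=[A/C; D/B; E/F] holding=-
step 3 (unstack(F, D)) [no-op]: towers=[A/C; D/B; E/F] holding=-
step 4 (unstack(B, D)): towers=[A/C; D; E/F] holding=B
step 5 (putdown(B)): towers=[A/C; B; D; E/F] holding=-
step 6 (unstack(C, A)): towers=[A; B; D; E/F] holding=C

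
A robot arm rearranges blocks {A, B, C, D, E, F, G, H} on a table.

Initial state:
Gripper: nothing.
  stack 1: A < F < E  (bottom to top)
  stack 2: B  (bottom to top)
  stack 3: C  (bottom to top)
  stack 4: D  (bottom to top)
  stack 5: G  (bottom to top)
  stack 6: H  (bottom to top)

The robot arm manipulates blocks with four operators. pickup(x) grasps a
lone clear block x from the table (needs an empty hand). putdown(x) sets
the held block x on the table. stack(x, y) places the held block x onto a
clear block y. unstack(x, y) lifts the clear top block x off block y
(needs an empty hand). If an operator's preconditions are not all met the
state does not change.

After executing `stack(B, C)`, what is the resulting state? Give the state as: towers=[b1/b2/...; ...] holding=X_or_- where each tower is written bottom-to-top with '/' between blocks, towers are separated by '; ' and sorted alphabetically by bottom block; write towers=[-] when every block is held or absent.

before: towers=[A/F/E; B; C; D; G; H] holding=-
pre[stack(B, C)]: holding(B) no, clear(C) yes, B≠C yes
holding(B) unmet → stack(B, C) is a no-op
after:  towers=[A/F/E; B; C; D; G; H] holding=-

towers=[A/F/E; B; C; D; G; H] holding=-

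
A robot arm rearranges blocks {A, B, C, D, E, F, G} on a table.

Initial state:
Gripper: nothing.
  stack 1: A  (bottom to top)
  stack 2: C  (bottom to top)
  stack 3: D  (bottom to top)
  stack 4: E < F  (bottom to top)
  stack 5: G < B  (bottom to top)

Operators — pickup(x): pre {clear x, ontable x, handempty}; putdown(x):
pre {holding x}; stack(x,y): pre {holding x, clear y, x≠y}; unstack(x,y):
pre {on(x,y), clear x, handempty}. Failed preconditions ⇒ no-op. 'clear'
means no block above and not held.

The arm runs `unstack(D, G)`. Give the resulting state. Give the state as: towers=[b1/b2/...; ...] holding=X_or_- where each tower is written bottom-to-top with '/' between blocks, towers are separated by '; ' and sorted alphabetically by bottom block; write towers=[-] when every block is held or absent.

towers=[A; C; D; E/F; G/B] holding=-

before: towers=[A; C; D; E/F; G/B] holding=-
pre[unstack(D, G)]: on(D,G) fail, clear(D) ok, handempty ok
on(D,G) unmet → unstack(D, G) is a no-op
after:  towers=[A; C; D; E/F; G/B] holding=-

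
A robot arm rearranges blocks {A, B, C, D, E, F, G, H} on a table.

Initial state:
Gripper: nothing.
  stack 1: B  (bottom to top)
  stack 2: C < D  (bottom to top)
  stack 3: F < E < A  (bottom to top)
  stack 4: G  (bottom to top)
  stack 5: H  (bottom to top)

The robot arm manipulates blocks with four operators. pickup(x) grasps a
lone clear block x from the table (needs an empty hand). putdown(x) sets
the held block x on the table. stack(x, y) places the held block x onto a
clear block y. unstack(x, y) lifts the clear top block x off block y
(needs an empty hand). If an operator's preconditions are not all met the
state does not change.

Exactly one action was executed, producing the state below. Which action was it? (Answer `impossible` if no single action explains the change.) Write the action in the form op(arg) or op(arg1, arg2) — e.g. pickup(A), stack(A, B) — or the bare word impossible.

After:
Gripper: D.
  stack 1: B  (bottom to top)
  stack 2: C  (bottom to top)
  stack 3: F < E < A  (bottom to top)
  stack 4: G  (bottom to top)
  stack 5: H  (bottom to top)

unstack(D, C)

target: towers=[B; C; F/E/A; G; H] holding=D
         pickup(G) → towers=[B; C/D; F/E/A; H] holding=G
     unstack(A, E) → towers=[B; C/D; F/E; G; H] holding=A
         pickup(H) → towers=[B; C/D; F/E/A; G] holding=H
         pickup(B) → towers=[C/D; F/E/A; G; H] holding=B
     unstack(D, C) → towers=[B; C; F/E/A; G; H] holding=D  ← match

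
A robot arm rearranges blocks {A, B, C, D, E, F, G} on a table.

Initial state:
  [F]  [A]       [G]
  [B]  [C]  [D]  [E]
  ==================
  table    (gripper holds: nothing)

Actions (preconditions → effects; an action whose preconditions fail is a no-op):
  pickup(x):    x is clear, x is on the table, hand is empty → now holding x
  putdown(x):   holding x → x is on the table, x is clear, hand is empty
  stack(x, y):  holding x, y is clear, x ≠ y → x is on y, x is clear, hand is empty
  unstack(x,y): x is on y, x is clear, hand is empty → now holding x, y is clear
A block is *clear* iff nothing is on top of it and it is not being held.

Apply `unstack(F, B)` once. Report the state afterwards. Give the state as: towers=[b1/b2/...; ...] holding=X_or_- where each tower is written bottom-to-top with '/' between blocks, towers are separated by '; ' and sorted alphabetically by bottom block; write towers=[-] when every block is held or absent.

towers=[B; C/A; D; E/G] holding=F

before: towers=[B/F; C/A; D; E/G] holding=-
pre[unstack(F, B)]: on(F,B) ✓, clear(F) ✓, handempty ✓
all met → apply unstack(F, B)
after:  towers=[B; C/A; D; E/G] holding=F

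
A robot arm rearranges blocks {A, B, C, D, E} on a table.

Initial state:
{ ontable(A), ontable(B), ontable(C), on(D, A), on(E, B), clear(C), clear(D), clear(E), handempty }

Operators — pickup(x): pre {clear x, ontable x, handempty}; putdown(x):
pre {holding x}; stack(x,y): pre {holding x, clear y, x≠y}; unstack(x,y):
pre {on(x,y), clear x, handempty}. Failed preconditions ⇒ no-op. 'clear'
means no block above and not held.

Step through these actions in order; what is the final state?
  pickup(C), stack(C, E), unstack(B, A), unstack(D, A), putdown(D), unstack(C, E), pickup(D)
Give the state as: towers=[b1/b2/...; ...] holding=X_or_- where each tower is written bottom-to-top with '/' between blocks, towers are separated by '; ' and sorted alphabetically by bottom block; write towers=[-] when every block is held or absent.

towers=[A; B/E; D] holding=C

step 1 (pickup(C)): towers=[A/D; B/E] holding=C
step 2 (stack(C, E)): towers=[A/D; B/E/C] holding=-
step 3 (unstack(B, A)) [no-op]: towers=[A/D; B/E/C] holding=-
step 4 (unstack(D, A)): towers=[A; B/E/C] holding=D
step 5 (putdown(D)): towers=[A; B/E/C; D] holding=-
step 6 (unstack(C, E)): towers=[A; B/E; D] holding=C
step 7 (pickup(D)) [no-op]: towers=[A; B/E; D] holding=C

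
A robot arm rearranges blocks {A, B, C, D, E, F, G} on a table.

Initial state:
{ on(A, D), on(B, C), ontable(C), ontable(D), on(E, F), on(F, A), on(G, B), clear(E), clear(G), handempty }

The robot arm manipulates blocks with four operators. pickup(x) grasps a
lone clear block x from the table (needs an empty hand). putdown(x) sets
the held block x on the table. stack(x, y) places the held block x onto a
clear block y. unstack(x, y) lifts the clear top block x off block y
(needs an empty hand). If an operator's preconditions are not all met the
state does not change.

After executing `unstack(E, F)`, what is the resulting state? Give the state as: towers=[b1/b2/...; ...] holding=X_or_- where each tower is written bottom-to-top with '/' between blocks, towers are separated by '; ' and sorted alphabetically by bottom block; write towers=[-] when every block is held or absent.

towers=[C/B/G; D/A/F] holding=E

before: towers=[C/B/G; D/A/F/E] holding=-
pre[unstack(E, F)]: on(E,F) yes, clear(E) yes, handempty yes
all met → apply unstack(E, F)
after:  towers=[C/B/G; D/A/F] holding=E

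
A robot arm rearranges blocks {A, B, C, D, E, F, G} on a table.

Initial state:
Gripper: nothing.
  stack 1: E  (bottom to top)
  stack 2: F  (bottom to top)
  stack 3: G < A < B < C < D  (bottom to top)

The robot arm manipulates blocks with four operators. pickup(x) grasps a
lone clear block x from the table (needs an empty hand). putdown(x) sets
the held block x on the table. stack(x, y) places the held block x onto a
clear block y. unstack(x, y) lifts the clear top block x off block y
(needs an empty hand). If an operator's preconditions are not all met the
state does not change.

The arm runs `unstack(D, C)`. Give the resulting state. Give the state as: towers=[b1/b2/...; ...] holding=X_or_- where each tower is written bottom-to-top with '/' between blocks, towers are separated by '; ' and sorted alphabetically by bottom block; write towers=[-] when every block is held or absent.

towers=[E; F; G/A/B/C] holding=D

before: towers=[E; F; G/A/B/C/D] holding=-
pre[unstack(D, C)]: on(D,C) ok, clear(D) ok, handempty ok
all met → apply unstack(D, C)
after:  towers=[E; F; G/A/B/C] holding=D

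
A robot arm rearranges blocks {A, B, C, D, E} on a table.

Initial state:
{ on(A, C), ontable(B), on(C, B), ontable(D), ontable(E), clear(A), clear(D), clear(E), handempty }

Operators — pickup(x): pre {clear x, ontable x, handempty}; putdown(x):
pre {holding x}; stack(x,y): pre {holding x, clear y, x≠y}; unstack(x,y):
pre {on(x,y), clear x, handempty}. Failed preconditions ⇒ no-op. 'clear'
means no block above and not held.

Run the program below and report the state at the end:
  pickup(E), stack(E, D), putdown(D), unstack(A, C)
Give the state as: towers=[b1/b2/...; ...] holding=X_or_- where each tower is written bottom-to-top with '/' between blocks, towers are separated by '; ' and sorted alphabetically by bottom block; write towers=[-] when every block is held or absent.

step 1 (pickup(E)): towers=[B/C/A; D] holding=E
step 2 (stack(E, D)): towers=[B/C/A; D/E] holding=-
step 3 (putdown(D)) [no-op]: towers=[B/C/A; D/E] holding=-
step 4 (unstack(A, C)): towers=[B/C; D/E] holding=A

towers=[B/C; D/E] holding=A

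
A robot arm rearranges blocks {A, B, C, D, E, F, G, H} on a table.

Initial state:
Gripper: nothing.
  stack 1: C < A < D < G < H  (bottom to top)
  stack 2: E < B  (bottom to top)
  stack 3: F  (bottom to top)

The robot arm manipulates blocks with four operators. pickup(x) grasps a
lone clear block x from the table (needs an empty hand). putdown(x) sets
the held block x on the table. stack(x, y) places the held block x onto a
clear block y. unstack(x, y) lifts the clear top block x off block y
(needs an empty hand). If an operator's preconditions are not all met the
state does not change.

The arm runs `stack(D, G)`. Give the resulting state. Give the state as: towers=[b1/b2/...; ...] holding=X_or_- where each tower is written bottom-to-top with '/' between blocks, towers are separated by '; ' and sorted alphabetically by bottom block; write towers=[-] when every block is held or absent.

towers=[C/A/D/G/H; E/B; F] holding=-

before: towers=[C/A/D/G/H; E/B; F] holding=-
pre[stack(D, G)]: holding(D) ✗, clear(G) ✗, D≠G ✓
holding(D), clear(G) unmet → stack(D, G) is a no-op
after:  towers=[C/A/D/G/H; E/B; F] holding=-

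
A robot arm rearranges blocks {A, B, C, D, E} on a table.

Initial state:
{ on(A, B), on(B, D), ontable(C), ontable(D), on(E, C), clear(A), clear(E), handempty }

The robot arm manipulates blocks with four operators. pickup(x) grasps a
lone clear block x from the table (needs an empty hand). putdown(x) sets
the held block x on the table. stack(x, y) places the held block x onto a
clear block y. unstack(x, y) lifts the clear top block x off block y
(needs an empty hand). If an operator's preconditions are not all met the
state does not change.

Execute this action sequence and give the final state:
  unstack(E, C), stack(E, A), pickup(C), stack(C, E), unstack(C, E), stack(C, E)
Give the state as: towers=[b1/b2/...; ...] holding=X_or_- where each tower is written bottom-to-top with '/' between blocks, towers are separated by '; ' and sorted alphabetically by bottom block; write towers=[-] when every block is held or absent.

step 1 (unstack(E, C)): towers=[C; D/B/A] holding=E
step 2 (stack(E, A)): towers=[C; D/B/A/E] holding=-
step 3 (pickup(C)): towers=[D/B/A/E] holding=C
step 4 (stack(C, E)): towers=[D/B/A/E/C] holding=-
step 5 (unstack(C, E)): towers=[D/B/A/E] holding=C
step 6 (stack(C, E)): towers=[D/B/A/E/C] holding=-

towers=[D/B/A/E/C] holding=-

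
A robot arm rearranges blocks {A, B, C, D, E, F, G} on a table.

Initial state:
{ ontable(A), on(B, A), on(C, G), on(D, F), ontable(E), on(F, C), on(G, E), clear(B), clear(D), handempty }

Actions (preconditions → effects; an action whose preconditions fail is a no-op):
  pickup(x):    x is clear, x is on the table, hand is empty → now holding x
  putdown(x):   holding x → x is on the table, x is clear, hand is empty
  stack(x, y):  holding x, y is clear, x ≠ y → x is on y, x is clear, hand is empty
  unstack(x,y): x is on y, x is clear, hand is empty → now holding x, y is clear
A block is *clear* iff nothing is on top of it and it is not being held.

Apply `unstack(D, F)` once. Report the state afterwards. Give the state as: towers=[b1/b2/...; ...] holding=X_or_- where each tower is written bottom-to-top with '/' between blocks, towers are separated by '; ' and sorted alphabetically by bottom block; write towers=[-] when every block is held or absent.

before: towers=[A/B; E/G/C/F/D] holding=-
pre[unstack(D, F)]: on(D,F) ok, clear(D) ok, handempty ok
all met → apply unstack(D, F)
after:  towers=[A/B; E/G/C/F] holding=D

towers=[A/B; E/G/C/F] holding=D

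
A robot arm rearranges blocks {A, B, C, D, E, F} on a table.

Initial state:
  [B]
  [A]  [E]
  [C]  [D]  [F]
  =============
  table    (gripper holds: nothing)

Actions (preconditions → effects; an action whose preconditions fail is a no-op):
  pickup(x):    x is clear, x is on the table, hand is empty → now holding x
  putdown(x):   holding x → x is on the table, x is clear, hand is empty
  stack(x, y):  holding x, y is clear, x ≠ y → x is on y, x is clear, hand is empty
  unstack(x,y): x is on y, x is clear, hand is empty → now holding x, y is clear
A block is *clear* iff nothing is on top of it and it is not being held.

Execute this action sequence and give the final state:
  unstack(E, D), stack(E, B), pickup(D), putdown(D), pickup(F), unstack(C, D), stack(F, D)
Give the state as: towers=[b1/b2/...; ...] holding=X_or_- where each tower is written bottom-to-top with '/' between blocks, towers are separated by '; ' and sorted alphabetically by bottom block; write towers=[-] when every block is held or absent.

towers=[C/A/B/E; D/F] holding=-

step 1 (unstack(E, D)): towers=[C/A/B; D; F] holding=E
step 2 (stack(E, B)): towers=[C/A/B/E; D; F] holding=-
step 3 (pickup(D)): towers=[C/A/B/E; F] holding=D
step 4 (putdown(D)): towers=[C/A/B/E; D; F] holding=-
step 5 (pickup(F)): towers=[C/A/B/E; D] holding=F
step 6 (unstack(C, D)) [no-op]: towers=[C/A/B/E; D] holding=F
step 7 (stack(F, D)): towers=[C/A/B/E; D/F] holding=-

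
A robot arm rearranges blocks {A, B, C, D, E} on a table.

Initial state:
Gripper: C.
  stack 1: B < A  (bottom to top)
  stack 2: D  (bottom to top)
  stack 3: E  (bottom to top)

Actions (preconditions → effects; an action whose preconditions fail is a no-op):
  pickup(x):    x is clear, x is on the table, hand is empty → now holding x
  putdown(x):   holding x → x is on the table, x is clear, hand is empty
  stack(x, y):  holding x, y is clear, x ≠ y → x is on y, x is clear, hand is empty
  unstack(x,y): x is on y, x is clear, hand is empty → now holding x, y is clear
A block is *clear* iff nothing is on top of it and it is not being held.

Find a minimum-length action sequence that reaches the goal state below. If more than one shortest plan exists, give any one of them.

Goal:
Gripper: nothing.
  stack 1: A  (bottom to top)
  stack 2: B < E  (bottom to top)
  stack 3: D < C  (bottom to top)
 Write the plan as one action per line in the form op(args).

stack(C, D)
unstack(A, B)
putdown(A)
pickup(E)
stack(E, B)

step 1 (stack(C, D)): towers=[B/A; D/C; E] holding=-
step 2 (unstack(A, B)): towers=[B; D/C; E] holding=A
step 3 (putdown(A)): towers=[A; B; D/C; E] holding=-
step 4 (pickup(E)): towers=[A; B; D/C] holding=E
step 5 (stack(E, B)): towers=[A; B/E; D/C] holding=-
goal check: towers=[A; B/E; D/C] holding=- — reached (length 5, optimal by BFS)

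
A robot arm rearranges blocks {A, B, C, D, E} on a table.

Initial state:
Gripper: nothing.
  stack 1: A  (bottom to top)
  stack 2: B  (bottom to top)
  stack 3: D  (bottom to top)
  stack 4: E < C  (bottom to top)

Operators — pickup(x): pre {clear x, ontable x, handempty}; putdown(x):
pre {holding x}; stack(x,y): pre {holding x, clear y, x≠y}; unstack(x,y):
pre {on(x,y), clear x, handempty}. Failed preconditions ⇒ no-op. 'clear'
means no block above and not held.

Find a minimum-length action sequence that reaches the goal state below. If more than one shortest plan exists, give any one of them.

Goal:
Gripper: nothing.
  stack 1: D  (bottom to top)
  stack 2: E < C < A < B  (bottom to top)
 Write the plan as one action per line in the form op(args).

step 1 (pickup(A)): towers=[B; D; E/C] holding=A
step 2 (stack(A, C)): towers=[B; D; E/C/A] holding=-
step 3 (pickup(B)): towers=[D; E/C/A] holding=B
step 4 (stack(B, A)): towers=[D; E/C/A/B] holding=-
goal check: towers=[D; E/C/A/B] holding=- — reached (length 4, optimal by BFS)

pickup(A)
stack(A, C)
pickup(B)
stack(B, A)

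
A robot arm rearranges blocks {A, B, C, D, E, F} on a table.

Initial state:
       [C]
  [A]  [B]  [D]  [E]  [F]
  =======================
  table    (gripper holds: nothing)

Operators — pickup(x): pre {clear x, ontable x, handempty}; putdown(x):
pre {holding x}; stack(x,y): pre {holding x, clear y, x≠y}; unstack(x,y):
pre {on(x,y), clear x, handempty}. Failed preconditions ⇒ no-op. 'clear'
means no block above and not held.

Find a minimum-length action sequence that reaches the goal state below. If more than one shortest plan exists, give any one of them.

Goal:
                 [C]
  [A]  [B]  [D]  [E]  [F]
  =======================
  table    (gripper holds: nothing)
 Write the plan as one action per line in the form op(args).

step 1 (unstack(C, B)): towers=[A; B; D; E; F] holding=C
step 2 (stack(C, E)): towers=[A; B; D; E/C; F] holding=-
goal check: towers=[A; B; D; E/C; F] holding=- — reached (length 2, optimal by BFS)

unstack(C, B)
stack(C, E)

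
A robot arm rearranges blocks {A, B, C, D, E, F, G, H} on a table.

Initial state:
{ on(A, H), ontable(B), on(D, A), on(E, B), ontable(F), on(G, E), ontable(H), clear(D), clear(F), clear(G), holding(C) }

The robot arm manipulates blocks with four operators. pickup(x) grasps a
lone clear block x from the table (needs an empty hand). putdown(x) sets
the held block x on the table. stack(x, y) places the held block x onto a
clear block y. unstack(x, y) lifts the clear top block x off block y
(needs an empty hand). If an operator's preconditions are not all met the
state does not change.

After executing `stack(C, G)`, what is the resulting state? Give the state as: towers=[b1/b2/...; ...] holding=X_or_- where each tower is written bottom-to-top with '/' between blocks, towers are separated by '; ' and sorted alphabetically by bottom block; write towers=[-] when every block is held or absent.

before: towers=[B/E/G; F; H/A/D] holding=C
pre[stack(C, G)]: holding(C) ✓, clear(G) ✓, C≠G ✓
all met → apply stack(C, G)
after:  towers=[B/E/G/C; F; H/A/D] holding=-

towers=[B/E/G/C; F; H/A/D] holding=-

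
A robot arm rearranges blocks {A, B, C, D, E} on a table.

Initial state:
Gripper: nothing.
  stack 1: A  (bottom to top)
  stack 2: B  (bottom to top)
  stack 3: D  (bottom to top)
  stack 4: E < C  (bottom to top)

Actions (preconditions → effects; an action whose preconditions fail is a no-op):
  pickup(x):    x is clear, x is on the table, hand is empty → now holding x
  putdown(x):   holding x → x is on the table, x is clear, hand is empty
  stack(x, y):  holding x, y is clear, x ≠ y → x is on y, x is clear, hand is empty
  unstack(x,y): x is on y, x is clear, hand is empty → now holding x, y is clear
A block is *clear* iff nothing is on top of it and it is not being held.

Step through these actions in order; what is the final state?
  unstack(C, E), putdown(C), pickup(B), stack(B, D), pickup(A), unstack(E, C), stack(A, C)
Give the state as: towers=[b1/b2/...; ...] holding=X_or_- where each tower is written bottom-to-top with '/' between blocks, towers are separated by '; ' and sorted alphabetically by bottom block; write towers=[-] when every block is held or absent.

towers=[C/A; D/B; E] holding=-

step 1 (unstack(C, E)): towers=[A; B; D; E] holding=C
step 2 (putdown(C)): towers=[A; B; C; D; E] holding=-
step 3 (pickup(B)): towers=[A; C; D; E] holding=B
step 4 (stack(B, D)): towers=[A; C; D/B; E] holding=-
step 5 (pickup(A)): towers=[C; D/B; E] holding=A
step 6 (unstack(E, C)) [no-op]: towers=[C; D/B; E] holding=A
step 7 (stack(A, C)): towers=[C/A; D/B; E] holding=-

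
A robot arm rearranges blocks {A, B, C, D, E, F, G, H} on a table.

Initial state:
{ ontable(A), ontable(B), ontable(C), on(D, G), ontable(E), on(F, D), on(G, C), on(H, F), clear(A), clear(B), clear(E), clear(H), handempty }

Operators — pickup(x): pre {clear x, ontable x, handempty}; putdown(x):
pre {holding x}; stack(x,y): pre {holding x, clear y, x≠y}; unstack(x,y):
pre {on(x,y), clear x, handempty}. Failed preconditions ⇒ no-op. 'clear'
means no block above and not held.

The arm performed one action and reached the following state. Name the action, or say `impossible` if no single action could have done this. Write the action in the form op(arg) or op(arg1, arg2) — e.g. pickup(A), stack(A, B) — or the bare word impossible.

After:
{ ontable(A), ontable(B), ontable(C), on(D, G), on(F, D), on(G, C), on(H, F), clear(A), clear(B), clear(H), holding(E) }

pickup(E)

target: towers=[A; B; C/G/D/F/H] holding=E
         pickup(A) → towers=[B; C/G/D/F/H; E] holding=A
         pickup(E) → towers=[A; B; C/G/D/F/H] holding=E  ← match
     unstack(H, F) → towers=[A; B; C/G/D/F; E] holding=H
         pickup(B) → towers=[A; C/G/D/F/H; E] holding=B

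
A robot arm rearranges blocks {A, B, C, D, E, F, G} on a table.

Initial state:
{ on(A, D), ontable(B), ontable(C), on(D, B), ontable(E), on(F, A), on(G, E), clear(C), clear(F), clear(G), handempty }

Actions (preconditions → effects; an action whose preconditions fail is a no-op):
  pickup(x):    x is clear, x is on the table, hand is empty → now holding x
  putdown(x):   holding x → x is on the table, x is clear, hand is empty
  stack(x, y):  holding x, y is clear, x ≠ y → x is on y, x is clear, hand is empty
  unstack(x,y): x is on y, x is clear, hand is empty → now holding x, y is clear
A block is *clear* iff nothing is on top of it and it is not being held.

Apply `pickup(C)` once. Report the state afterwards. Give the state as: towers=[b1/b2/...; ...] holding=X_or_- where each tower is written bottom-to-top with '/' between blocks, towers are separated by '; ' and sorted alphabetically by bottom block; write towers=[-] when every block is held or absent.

before: towers=[B/D/A/F; C; E/G] holding=-
pre[pickup(C)]: clear(C) ✓, ontable(C) ✓, handempty ✓
all met → apply pickup(C)
after:  towers=[B/D/A/F; E/G] holding=C

towers=[B/D/A/F; E/G] holding=C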